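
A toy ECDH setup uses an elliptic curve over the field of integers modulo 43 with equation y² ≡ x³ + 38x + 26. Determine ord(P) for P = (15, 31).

2P: tangent at (15, 31): λ = (3·15² + 38)/(2·31) ≡ 25/19. 19⁻¹ ≡ 34 (mod 43), so λ ≡ 25·34 ≡ 33.
  x = λ² - 15 - 15 = 1089 - 30 ≡ 27; y = λ·(15 - 27) - 31 ≡ 3. → (27, 3)
3P: (27, 3) + (15, 31). λ = (31 - 3)/(15 - 27) ≡ 28/31 mod 43. 31⁻¹ ≡ 25 (mod 43) since 31·25 = 775 ≡ 1, so λ ≡ 12.
  x = λ² - 27 - 15 = 144 - 42 ≡ 16; y = λ·(27 - 16) - 3 ≡ 0. → (16, 0)
4P: (16, 0) + (15, 31). λ = (31 - 0)/(15 - 16) ≡ 31/42 mod 43. 42⁻¹ ≡ 42 (mod 43), so λ ≡ 12.
  x = λ² - 16 - 15 = 144 - 31 ≡ 27; y = λ·(16 - 27) - 0 ≡ 40. → (27, 40)
5P: (27, 40) + (15, 31). λ = (31 - 40)/(15 - 27) ≡ 34/31 mod 43. 31⁻¹ ≡ 25 (mod 43), so λ ≡ 33.
  x = λ² - 27 - 15 = 1089 - 42 ≡ 15; y = λ·(27 - 15) - 40 ≡ 12. → (15, 12)
6P: (15, 12) + (15, 31): same x and y₁ ≡ -y₂, so the sum is O.
6P = O, so the order is 6.

6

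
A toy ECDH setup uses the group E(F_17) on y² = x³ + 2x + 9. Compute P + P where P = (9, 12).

(0, 14)

tangent at (9, 12): λ = (3·9² + 2)/(2·12) ≡ 7/7. 7⁻¹ ≡ 5 (mod 17), so λ ≡ 7·5 ≡ 1.
  x = λ² - 9 - 9 = 1 - 18 ≡ 0; y = λ·(9 - 0) - 12 ≡ 14. → (0, 14)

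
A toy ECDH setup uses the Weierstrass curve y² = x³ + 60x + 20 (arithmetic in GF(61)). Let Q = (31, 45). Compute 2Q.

(38, 25)

tangent at (31, 45): λ = (3·31² + 60)/(2·45) ≡ 15/29. 29⁻¹ ≡ 40 (mod 61) since 29·40 = 1160 ≡ 1, so λ ≡ 15·40 ≡ 51.
  x = λ² - 31 - 31 = 2601 - 62 ≡ 38; y = λ·(31 - 38) - 45 ≡ 25. → (38, 25)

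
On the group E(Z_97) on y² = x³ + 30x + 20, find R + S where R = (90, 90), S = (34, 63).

(90, 90) + (34, 63). λ = (63 - 90)/(34 - 90) ≡ 70/41 mod 97. 41⁻¹ ≡ 71 (mod 97) since 41·71 = 2911 ≡ 1, so λ ≡ 23.
  x = λ² - 90 - 34 = 529 - 124 ≡ 17; y = λ·(90 - 17) - 90 ≡ 37. → (17, 37)

(17, 37)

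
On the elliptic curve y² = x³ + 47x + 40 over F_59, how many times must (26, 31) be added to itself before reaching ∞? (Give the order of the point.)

5

2P: tangent at (26, 31): λ = (3·26² + 47)/(2·31) ≡ 10/3. 3⁻¹ ≡ 20 (mod 59) since 3·20 = 60 ≡ 1, so λ ≡ 10·20 ≡ 23.
  x = λ² - 26 - 26 = 529 - 52 ≡ 5; y = λ·(26 - 5) - 31 ≡ 39. → (5, 39)
3P: (5, 39) + (26, 31). λ = (31 - 39)/(26 - 5) ≡ 51/21 mod 59. 21⁻¹ ≡ 45 (mod 59) since 21·45 = 945 ≡ 1, so λ ≡ 53.
  x = λ² - 5 - 26 = 2809 - 31 ≡ 5; y = λ·(5 - 5) - 39 ≡ 20. → (5, 20)
4P: (5, 20) + (26, 31). λ = (31 - 20)/(26 - 5) ≡ 11/21 mod 59. 21⁻¹ ≡ 45 (mod 59), so λ ≡ 23.
  x = λ² - 5 - 26 = 529 - 31 ≡ 26; y = λ·(5 - 26) - 20 ≡ 28. → (26, 28)
5P: (26, 28) + (26, 31): same x and y₁ ≡ -y₂, so the sum is ∞.
5P = ∞, so the order is 5.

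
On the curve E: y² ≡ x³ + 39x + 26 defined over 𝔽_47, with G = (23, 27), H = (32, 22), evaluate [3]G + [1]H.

First 3G:
Repeated addition: build up to 3G.
2G: tangent at (23, 27): λ = (3·23² + 39)/(2·27) ≡ 28/7. 7⁻¹ ≡ 27 (mod 47), so λ ≡ 28·27 ≡ 4.
  x = λ² - 23 - 23 = 16 - 46 ≡ 17; y = λ·(23 - 17) - 27 ≡ 44. → (17, 44)
3G: (17, 44) + (23, 27). λ = (27 - 44)/(23 - 17) ≡ 30/6 mod 47. 6⁻¹ ≡ 8 (mod 47), so λ ≡ 5.
  x = λ² - 17 - 23 = 25 - 40 ≡ 32; y = λ·(17 - 32) - 44 ≡ 22. → (32, 22)
3G = (32, 22).
Finally 3G + H:
tangent at (32, 22): λ = (3·32² + 39)/(2·22) ≡ 9/44. 44⁻¹ ≡ 31 (mod 47) since 44·31 = 1364 ≡ 1, so λ ≡ 9·31 ≡ 44.
  x = λ² - 32 - 32 = 1936 - 64 ≡ 39; y = λ·(32 - 39) - 22 ≡ 46. → (39, 46)

(39, 46)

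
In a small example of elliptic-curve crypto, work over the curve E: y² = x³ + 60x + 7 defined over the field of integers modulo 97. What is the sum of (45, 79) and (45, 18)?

O

The two points share x = 45 and their y-coordinates satisfy 79 + 18 ≡ 0 (mod 97), so they are inverses. Their sum is O.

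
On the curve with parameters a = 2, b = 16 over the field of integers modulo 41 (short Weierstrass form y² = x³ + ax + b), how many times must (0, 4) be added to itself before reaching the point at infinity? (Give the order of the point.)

2P: tangent at (0, 4): λ = (3·0² + 2)/(2·4) ≡ 2/8. 8⁻¹ ≡ 36 (mod 41), so λ ≡ 2·36 ≡ 31.
  x = λ² - 0 - 0 = 961 - 0 ≡ 18; y = λ·(0 - 18) - 4 ≡ 12. → (18, 12)
3P: (18, 12) + (0, 4). λ = (4 - 12)/(0 - 18) ≡ 33/23 mod 41. 23⁻¹ ≡ 25 (mod 41) since 23·25 = 575 ≡ 1, so λ ≡ 5.
  x = λ² - 18 - 0 = 25 - 18 ≡ 7; y = λ·(18 - 7) - 12 ≡ 2. → (7, 2)
4P: (7, 2) + (0, 4). λ = (4 - 2)/(0 - 7) ≡ 2/34 mod 41. 34⁻¹ ≡ 35 (mod 41), so λ ≡ 29.
  x = λ² - 7 - 0 = 841 - 7 ≡ 14; y = λ·(7 - 14) - 2 ≡ 0. → (14, 0)
5P: (14, 0) + (0, 4). λ = (4 - 0)/(0 - 14) ≡ 4/27 mod 41. 27⁻¹ ≡ 38 (mod 41), so λ ≡ 29.
  x = λ² - 14 - 0 = 841 - 14 ≡ 7; y = λ·(14 - 7) - 0 ≡ 39. → (7, 39)
6P: (7, 39) + (0, 4). λ = (4 - 39)/(0 - 7) ≡ 6/34 mod 41. 34⁻¹ ≡ 35 (mod 41) since 34·35 = 1190 ≡ 1, so λ ≡ 5.
  x = λ² - 7 - 0 = 25 - 7 ≡ 18; y = λ·(7 - 18) - 39 ≡ 29. → (18, 29)
7P: (18, 29) + (0, 4). λ = (4 - 29)/(0 - 18) ≡ 16/23 mod 41. 23⁻¹ ≡ 25 (mod 41), so λ ≡ 31.
  x = λ² - 18 - 0 = 961 - 18 ≡ 0; y = λ·(18 - 0) - 29 ≡ 37. → (0, 37)
8P: (0, 37) + (0, 4): same x and y₁ ≡ -y₂, so the sum is the point at infinity.
8P = the point at infinity, so the order is 8.

8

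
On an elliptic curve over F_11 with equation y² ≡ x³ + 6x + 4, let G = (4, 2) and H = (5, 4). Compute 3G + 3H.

(5, 4)

First 3G:
Repeated addition: build up to 3G.
2G: tangent at (4, 2): λ = (3·4² + 6)/(2·2) ≡ 10/4. 4⁻¹ ≡ 3 (mod 11), so λ ≡ 10·3 ≡ 8.
  x = λ² - 4 - 4 = 64 - 8 ≡ 1; y = λ·(4 - 1) - 2 ≡ 0. → (1, 0)
3G: (1, 0) + (4, 2). λ = (2 - 0)/(4 - 1) ≡ 2/3 mod 11. 3⁻¹ ≡ 4 (mod 11), so λ ≡ 8.
  x = λ² - 1 - 4 = 64 - 5 ≡ 4; y = λ·(1 - 4) - 0 ≡ 9. → (4, 9)
3G = (4, 9).
Next 3H:
Repeated addition: build up to 3H.
2H: tangent at (5, 4): λ = (3·5² + 6)/(2·4) ≡ 4/8. 8⁻¹ ≡ 7 (mod 11), so λ ≡ 4·7 ≡ 6.
  x = λ² - 5 - 5 = 36 - 10 ≡ 4; y = λ·(5 - 4) - 4 ≡ 2. → (4, 2)
3H: (4, 2) + (5, 4). λ = (4 - 2)/(5 - 4) ≡ 2/1 mod 11. 1⁻¹ ≡ 1 (mod 11) since 1·1 = 1 ≡ 1, so λ ≡ 2.
  x = λ² - 4 - 5 = 4 - 9 ≡ 6; y = λ·(4 - 6) - 2 ≡ 5. → (6, 5)
3H = (6, 5).
Finally 3G + 3H:
(4, 9) + (6, 5). λ = (5 - 9)/(6 - 4) ≡ 7/2 mod 11. 2⁻¹ ≡ 6 (mod 11) since 2·6 = 12 ≡ 1, so λ ≡ 9.
  x = λ² - 4 - 6 = 81 - 10 ≡ 5; y = λ·(4 - 5) - 9 ≡ 4. → (5, 4)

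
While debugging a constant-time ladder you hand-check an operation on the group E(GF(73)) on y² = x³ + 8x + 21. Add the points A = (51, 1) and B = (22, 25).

(51, 1) + (22, 25). λ = (25 - 1)/(22 - 51) ≡ 24/44 mod 73. 44⁻¹ ≡ 5 (mod 73) since 44·5 = 220 ≡ 1, so λ ≡ 47.
  x = λ² - 51 - 22 = 2209 - 73 ≡ 19; y = λ·(51 - 19) - 1 ≡ 43. → (19, 43)

(19, 43)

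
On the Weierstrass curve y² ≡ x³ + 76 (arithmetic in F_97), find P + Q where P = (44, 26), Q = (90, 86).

(44, 26) + (90, 86). λ = (86 - 26)/(90 - 44) ≡ 60/46 mod 97. 46⁻¹ ≡ 19 (mod 97), so λ ≡ 73.
  x = λ² - 44 - 90 = 5329 - 134 ≡ 54; y = λ·(44 - 54) - 26 ≡ 20. → (54, 20)

(54, 20)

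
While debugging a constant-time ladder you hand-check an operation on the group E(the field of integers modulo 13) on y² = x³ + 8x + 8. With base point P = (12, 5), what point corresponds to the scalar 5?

Double-and-add on 5 = (101)₂. Start with P = (12, 5) for the leading 1-bit.
double: tangent at (12, 5): λ = (3·12² + 8)/(2·5) ≡ 11/10. 10⁻¹ ≡ 4 (mod 13), so λ ≡ 11·4 ≡ 5.
  x = λ² - 12 - 12 = 25 - 24 ≡ 1; y = λ·(12 - 1) - 5 ≡ 11. → (1, 11)
double: tangent at (1, 11): λ = (3·1² + 8)/(2·11) ≡ 11/9. 9⁻¹ ≡ 3 (mod 13) since 9·3 = 27 ≡ 1, so λ ≡ 11·3 ≡ 7.
  x = λ² - 1 - 1 = 49 - 2 ≡ 8; y = λ·(1 - 8) - 11 ≡ 5. → (8, 5)
add P: (8, 5) + (12, 5). λ = (5 - 5)/(12 - 8) ≡ 0/4 mod 13. 4⁻¹ ≡ 10 (mod 13) since 4·10 = 40 ≡ 1, so λ ≡ 0.
  x = λ² - 8 - 12 = 0 - 20 ≡ 6; y = λ·(8 - 6) - 5 ≡ 8. → (6, 8)

(6, 8)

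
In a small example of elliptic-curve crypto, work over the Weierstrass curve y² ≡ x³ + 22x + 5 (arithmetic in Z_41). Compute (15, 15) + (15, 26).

The two points share x = 15 and their y-coordinates satisfy 15 + 26 ≡ 0 (mod 41), so they are inverses. Their sum is 𝒪.

O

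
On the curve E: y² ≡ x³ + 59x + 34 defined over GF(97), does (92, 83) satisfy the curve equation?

y² = 83² ≡ 2; x³ + 59x + 34 = 784150 ≡ 2 (mod 97). 2 = 2.

yes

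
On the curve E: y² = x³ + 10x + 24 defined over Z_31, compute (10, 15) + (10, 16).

O

The two points share x = 10 and their y-coordinates satisfy 15 + 16 ≡ 0 (mod 31), so they are inverses. Their sum is 𝒪.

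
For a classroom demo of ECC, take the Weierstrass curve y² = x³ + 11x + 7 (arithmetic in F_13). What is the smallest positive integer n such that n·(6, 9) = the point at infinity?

2P: tangent at (6, 9): λ = (3·6² + 11)/(2·9) ≡ 2/5. 5⁻¹ ≡ 8 (mod 13) since 5·8 = 40 ≡ 1, so λ ≡ 2·8 ≡ 3.
  x = λ² - 6 - 6 = 9 - 12 ≡ 10; y = λ·(6 - 10) - 9 ≡ 5. → (10, 5)
3P: (10, 5) + (6, 9). λ = (9 - 5)/(6 - 10) ≡ 4/9 mod 13. 9⁻¹ ≡ 3 (mod 13), so λ ≡ 12.
  x = λ² - 10 - 6 = 144 - 16 ≡ 11; y = λ·(10 - 11) - 5 ≡ 9. → (11, 9)
4P: (11, 9) + (6, 9). λ = (9 - 9)/(6 - 11) ≡ 0/8 mod 13. 8⁻¹ ≡ 5 (mod 13), so λ ≡ 0.
  x = λ² - 11 - 6 = 0 - 17 ≡ 9; y = λ·(11 - 9) - 9 ≡ 4. → (9, 4)
5P: (9, 4) + (6, 9). λ = (9 - 4)/(6 - 9) ≡ 5/10 mod 13. 10⁻¹ ≡ 4 (mod 13), so λ ≡ 7.
  x = λ² - 9 - 6 = 49 - 15 ≡ 8; y = λ·(9 - 8) - 4 ≡ 3. → (8, 3)
6P: (8, 3) + (6, 9). λ = (9 - 3)/(6 - 8) ≡ 6/11 mod 13. 11⁻¹ ≡ 6 (mod 13) since 11·6 = 66 ≡ 1, so λ ≡ 10.
  x = λ² - 8 - 6 = 100 - 14 ≡ 8; y = λ·(8 - 8) - 3 ≡ 10. → (8, 10)
7P: (8, 10) + (6, 9). λ = (9 - 10)/(6 - 8) ≡ 12/11 mod 13. 11⁻¹ ≡ 6 (mod 13) since 11·6 = 66 ≡ 1, so λ ≡ 7.
  x = λ² - 8 - 6 = 49 - 14 ≡ 9; y = λ·(8 - 9) - 10 ≡ 9. → (9, 9)
8P: (9, 9) + (6, 9). λ = (9 - 9)/(6 - 9) ≡ 0/10 mod 13. 10⁻¹ ≡ 4 (mod 13), so λ ≡ 0.
  x = λ² - 9 - 6 = 0 - 15 ≡ 11; y = λ·(9 - 11) - 9 ≡ 4. → (11, 4)
9P: (11, 4) + (6, 9). λ = (9 - 4)/(6 - 11) ≡ 5/8 mod 13. 8⁻¹ ≡ 5 (mod 13), so λ ≡ 12.
  x = λ² - 11 - 6 = 144 - 17 ≡ 10; y = λ·(11 - 10) - 4 ≡ 8. → (10, 8)
10P: (10, 8) + (6, 9). λ = (9 - 8)/(6 - 10) ≡ 1/9 mod 13. 9⁻¹ ≡ 3 (mod 13), so λ ≡ 3.
  x = λ² - 10 - 6 = 9 - 16 ≡ 6; y = λ·(10 - 6) - 8 ≡ 4. → (6, 4)
11P: (6, 4) + (6, 9): same x and y₁ ≡ -y₂, so the sum is the point at infinity.
11P = the point at infinity, so the order is 11.

11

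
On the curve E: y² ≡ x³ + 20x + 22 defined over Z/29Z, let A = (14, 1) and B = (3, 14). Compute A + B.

(14, 1) + (3, 14). λ = (14 - 1)/(3 - 14) ≡ 13/18 mod 29. 18⁻¹ ≡ 21 (mod 29) since 18·21 = 378 ≡ 1, so λ ≡ 12.
  x = λ² - 14 - 3 = 144 - 17 ≡ 11; y = λ·(14 - 11) - 1 ≡ 6. → (11, 6)

(11, 6)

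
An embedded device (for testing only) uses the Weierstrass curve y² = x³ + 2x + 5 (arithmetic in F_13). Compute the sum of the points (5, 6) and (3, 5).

(5, 6) + (3, 5). λ = (5 - 6)/(3 - 5) ≡ 12/11 mod 13. 11⁻¹ ≡ 6 (mod 13), so λ ≡ 7.
  x = λ² - 5 - 3 = 49 - 8 ≡ 2; y = λ·(5 - 2) - 6 ≡ 2. → (2, 2)

(2, 2)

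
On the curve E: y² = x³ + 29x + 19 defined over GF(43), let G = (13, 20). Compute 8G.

Repeated addition: build up to 8G.
2G: tangent at (13, 20): λ = (3·13² + 29)/(2·20) ≡ 20/40. 40⁻¹ ≡ 14 (mod 43) since 40·14 = 560 ≡ 1, so λ ≡ 20·14 ≡ 22.
  x = λ² - 13 - 13 = 484 - 26 ≡ 28; y = λ·(13 - 28) - 20 ≡ 37. → (28, 37)
3G: (28, 37) + (13, 20). λ = (20 - 37)/(13 - 28) ≡ 26/28 mod 43. 28⁻¹ ≡ 20 (mod 43), so λ ≡ 4.
  x = λ² - 28 - 13 = 16 - 41 ≡ 18; y = λ·(28 - 18) - 37 ≡ 3. → (18, 3)
4G: (18, 3) + (13, 20). λ = (20 - 3)/(13 - 18) ≡ 17/38 mod 43. 38⁻¹ ≡ 17 (mod 43) since 38·17 = 646 ≡ 1, so λ ≡ 31.
  x = λ² - 18 - 13 = 961 - 31 ≡ 27; y = λ·(18 - 27) - 3 ≡ 19. → (27, 19)
5G: (27, 19) + (13, 20). λ = (20 - 19)/(13 - 27) ≡ 1/29 mod 43. 29⁻¹ ≡ 3 (mod 43) since 29·3 = 87 ≡ 1, so λ ≡ 3.
  x = λ² - 27 - 13 = 9 - 40 ≡ 12; y = λ·(27 - 12) - 19 ≡ 26. → (12, 26)
6G: (12, 26) + (13, 20). λ = (20 - 26)/(13 - 12) ≡ 37/1 mod 43. 1⁻¹ ≡ 1 (mod 43), so λ ≡ 37.
  x = λ² - 12 - 13 = 1369 - 25 ≡ 11; y = λ·(12 - 11) - 26 ≡ 11. → (11, 11)
7G: (11, 11) + (13, 20). λ = (20 - 11)/(13 - 11) ≡ 9/2 mod 43. 2⁻¹ ≡ 22 (mod 43), so λ ≡ 26.
  x = λ² - 11 - 13 = 676 - 24 ≡ 7; y = λ·(11 - 7) - 11 ≡ 7. → (7, 7)
8G: (7, 7) + (13, 20). λ = (20 - 7)/(13 - 7) ≡ 13/6 mod 43. 6⁻¹ ≡ 36 (mod 43), so λ ≡ 38.
  x = λ² - 7 - 13 = 1444 - 20 ≡ 5; y = λ·(7 - 5) - 7 ≡ 26. → (5, 26)

(5, 26)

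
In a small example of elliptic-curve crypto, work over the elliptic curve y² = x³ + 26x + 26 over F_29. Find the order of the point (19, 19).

2P: tangent at (19, 19): λ = (3·19² + 26)/(2·19) ≡ 7/9. 9⁻¹ ≡ 13 (mod 29), so λ ≡ 7·13 ≡ 4.
  x = λ² - 19 - 19 = 16 - 38 ≡ 7; y = λ·(19 - 7) - 19 ≡ 0. → (7, 0)
3P: (7, 0) + (19, 19). λ = (19 - 0)/(19 - 7) ≡ 19/12 mod 29. 12⁻¹ ≡ 17 (mod 29) since 12·17 = 204 ≡ 1, so λ ≡ 4.
  x = λ² - 7 - 19 = 16 - 26 ≡ 19; y = λ·(7 - 19) - 0 ≡ 10. → (19, 10)
4P: (19, 10) + (19, 19): same x and y₁ ≡ -y₂, so the sum is O.
4P = O, so the order is 4.

4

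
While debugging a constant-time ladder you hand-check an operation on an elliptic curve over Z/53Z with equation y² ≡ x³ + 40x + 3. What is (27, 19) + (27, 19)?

tangent at (27, 19): λ = (3·27² + 40)/(2·19) ≡ 1/38. 38⁻¹ ≡ 7 (mod 53), so λ ≡ 1·7 ≡ 7.
  x = λ² - 27 - 27 = 49 - 54 ≡ 48; y = λ·(27 - 48) - 19 ≡ 46. → (48, 46)

(48, 46)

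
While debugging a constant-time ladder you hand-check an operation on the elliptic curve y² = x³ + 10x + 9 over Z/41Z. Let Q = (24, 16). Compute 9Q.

Repeated addition: build up to 9Q.
2Q: tangent at (24, 16): λ = (3·24² + 10)/(2·16) ≡ 16/32. 32⁻¹ ≡ 9 (mod 41) since 32·9 = 288 ≡ 1, so λ ≡ 16·9 ≡ 21.
  x = λ² - 24 - 24 = 441 - 48 ≡ 24; y = λ·(24 - 24) - 16 ≡ 25. → (24, 25)
3Q: (24, 25) + (24, 16): same x and y₁ ≡ -y₂, so the sum is O.
4Q: O + (24, 16) = (24, 16) (identity).
5Q: tangent at (24, 16): λ = (3·24² + 10)/(2·16) ≡ 16/32. 32⁻¹ ≡ 9 (mod 41), so λ ≡ 16·9 ≡ 21.
  x = λ² - 24 - 24 = 441 - 48 ≡ 24; y = λ·(24 - 24) - 16 ≡ 25. → (24, 25)
6Q: (24, 25) + (24, 16): same x and y₁ ≡ -y₂, so the sum is O.
7Q: O + (24, 16) = (24, 16) (identity).
8Q: tangent at (24, 16): λ = (3·24² + 10)/(2·16) ≡ 16/32. 32⁻¹ ≡ 9 (mod 41), so λ ≡ 16·9 ≡ 21.
  x = λ² - 24 - 24 = 441 - 48 ≡ 24; y = λ·(24 - 24) - 16 ≡ 25. → (24, 25)
9Q: (24, 25) + (24, 16): same x and y₁ ≡ -y₂, so the sum is O.

O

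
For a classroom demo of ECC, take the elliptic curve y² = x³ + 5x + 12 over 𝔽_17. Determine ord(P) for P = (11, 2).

7

2P: tangent at (11, 2): λ = (3·11² + 5)/(2·2) ≡ 11/4. 4⁻¹ ≡ 13 (mod 17) since 4·13 = 52 ≡ 1, so λ ≡ 11·13 ≡ 7.
  x = λ² - 11 - 11 = 49 - 22 ≡ 10; y = λ·(11 - 10) - 2 ≡ 5. → (10, 5)
3P: (10, 5) + (11, 2). λ = (2 - 5)/(11 - 10) ≡ 14/1 mod 17. 1⁻¹ ≡ 1 (mod 17), so λ ≡ 14.
  x = λ² - 10 - 11 = 196 - 21 ≡ 5; y = λ·(10 - 5) - 5 ≡ 14. → (5, 14)
4P: (5, 14) + (11, 2). λ = (2 - 14)/(11 - 5) ≡ 5/6 mod 17. 6⁻¹ ≡ 3 (mod 17), so λ ≡ 15.
  x = λ² - 5 - 11 = 225 - 16 ≡ 5; y = λ·(5 - 5) - 14 ≡ 3. → (5, 3)
5P: (5, 3) + (11, 2). λ = (2 - 3)/(11 - 5) ≡ 16/6 mod 17. 6⁻¹ ≡ 3 (mod 17) since 6·3 = 18 ≡ 1, so λ ≡ 14.
  x = λ² - 5 - 11 = 196 - 16 ≡ 10; y = λ·(5 - 10) - 3 ≡ 12. → (10, 12)
6P: (10, 12) + (11, 2). λ = (2 - 12)/(11 - 10) ≡ 7/1 mod 17. 1⁻¹ ≡ 1 (mod 17) since 1·1 = 1 ≡ 1, so λ ≡ 7.
  x = λ² - 10 - 11 = 49 - 21 ≡ 11; y = λ·(10 - 11) - 12 ≡ 15. → (11, 15)
7P: (11, 15) + (11, 2): same x and y₁ ≡ -y₂, so the sum is ∞.
7P = ∞, so the order is 7.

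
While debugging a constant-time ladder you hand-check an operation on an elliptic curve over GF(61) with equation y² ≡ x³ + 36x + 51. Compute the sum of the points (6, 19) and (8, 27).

(6, 19) + (8, 27). λ = (27 - 19)/(8 - 6) ≡ 8/2 mod 61. 2⁻¹ ≡ 31 (mod 61), so λ ≡ 4.
  x = λ² - 6 - 8 = 16 - 14 ≡ 2; y = λ·(6 - 2) - 19 ≡ 58. → (2, 58)

(2, 58)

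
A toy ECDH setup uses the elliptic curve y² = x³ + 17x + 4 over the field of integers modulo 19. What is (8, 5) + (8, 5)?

tangent at (8, 5): λ = (3·8² + 17)/(2·5) ≡ 0/10. 10⁻¹ ≡ 2 (mod 19), so λ ≡ 0·2 ≡ 0.
  x = λ² - 8 - 8 = 0 - 16 ≡ 3; y = λ·(8 - 3) - 5 ≡ 14. → (3, 14)

(3, 14)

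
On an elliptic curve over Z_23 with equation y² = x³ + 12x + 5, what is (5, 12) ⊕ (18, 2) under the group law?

(5, 12) + (18, 2). λ = (2 - 12)/(18 - 5) ≡ 13/13 mod 23. 13⁻¹ ≡ 16 (mod 23), so λ ≡ 1.
  x = λ² - 5 - 18 = 1 - 23 ≡ 1; y = λ·(5 - 1) - 12 ≡ 15. → (1, 15)

(1, 15)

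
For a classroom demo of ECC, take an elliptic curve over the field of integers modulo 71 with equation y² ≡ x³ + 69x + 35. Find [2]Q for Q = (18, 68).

tangent at (18, 68): λ = (3·18² + 69)/(2·68) ≡ 47/65. 65⁻¹ ≡ 59 (mod 71), so λ ≡ 47·59 ≡ 4.
  x = λ² - 18 - 18 = 16 - 36 ≡ 51; y = λ·(18 - 51) - 68 ≡ 13. → (51, 13)

(51, 13)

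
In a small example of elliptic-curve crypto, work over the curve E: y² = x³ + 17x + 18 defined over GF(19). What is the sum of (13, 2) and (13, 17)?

The two points share x = 13 and their y-coordinates satisfy 2 + 17 ≡ 0 (mod 19), so they are inverses. Their sum is ∞.

O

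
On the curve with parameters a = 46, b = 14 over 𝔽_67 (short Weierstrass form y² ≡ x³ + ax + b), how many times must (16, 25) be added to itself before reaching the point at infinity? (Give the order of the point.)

2P: tangent at (16, 25): λ = (3·16² + 46)/(2·25) ≡ 10/50. 50⁻¹ ≡ 63 (mod 67) since 50·63 = 3150 ≡ 1, so λ ≡ 10·63 ≡ 27.
  x = λ² - 16 - 16 = 729 - 32 ≡ 27; y = λ·(16 - 27) - 25 ≡ 13. → (27, 13)
3P: (27, 13) + (16, 25). λ = (25 - 13)/(16 - 27) ≡ 12/56 mod 67. 56⁻¹ ≡ 6 (mod 67) since 56·6 = 336 ≡ 1, so λ ≡ 5.
  x = λ² - 27 - 16 = 25 - 43 ≡ 49; y = λ·(27 - 49) - 13 ≡ 11. → (49, 11)
4P: (49, 11) + (16, 25). λ = (25 - 11)/(16 - 49) ≡ 14/34 mod 67. 34⁻¹ ≡ 2 (mod 67), so λ ≡ 28.
  x = λ² - 49 - 16 = 784 - 65 ≡ 49; y = λ·(49 - 49) - 11 ≡ 56. → (49, 56)
5P: (49, 56) + (16, 25). λ = (25 - 56)/(16 - 49) ≡ 36/34 mod 67. 34⁻¹ ≡ 2 (mod 67) since 34·2 = 68 ≡ 1, so λ ≡ 5.
  x = λ² - 49 - 16 = 25 - 65 ≡ 27; y = λ·(49 - 27) - 56 ≡ 54. → (27, 54)
6P: (27, 54) + (16, 25). λ = (25 - 54)/(16 - 27) ≡ 38/56 mod 67. 56⁻¹ ≡ 6 (mod 67), so λ ≡ 27.
  x = λ² - 27 - 16 = 729 - 43 ≡ 16; y = λ·(27 - 16) - 54 ≡ 42. → (16, 42)
7P: (16, 42) + (16, 25): same x and y₁ ≡ -y₂, so the sum is the point at infinity.
7P = the point at infinity, so the order is 7.

7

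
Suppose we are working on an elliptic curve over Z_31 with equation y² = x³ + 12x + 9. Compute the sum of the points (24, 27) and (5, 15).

(24, 27) + (5, 15). λ = (15 - 27)/(5 - 24) ≡ 19/12 mod 31. 12⁻¹ ≡ 13 (mod 31), so λ ≡ 30.
  x = λ² - 24 - 5 = 900 - 29 ≡ 3; y = λ·(24 - 3) - 27 ≡ 14. → (3, 14)

(3, 14)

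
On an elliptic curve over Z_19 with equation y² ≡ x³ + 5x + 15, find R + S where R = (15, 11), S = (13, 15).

(15, 11) + (13, 15). λ = (15 - 11)/(13 - 15) ≡ 4/17 mod 19. 17⁻¹ ≡ 9 (mod 19), so λ ≡ 17.
  x = λ² - 15 - 13 = 289 - 28 ≡ 14; y = λ·(15 - 14) - 11 ≡ 6. → (14, 6)

(14, 6)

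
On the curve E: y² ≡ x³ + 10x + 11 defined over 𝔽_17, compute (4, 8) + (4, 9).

The two points share x = 4 and their y-coordinates satisfy 8 + 9 ≡ 0 (mod 17), so they are inverses. Their sum is the point at infinity.

O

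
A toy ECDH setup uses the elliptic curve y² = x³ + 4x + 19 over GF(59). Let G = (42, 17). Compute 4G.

Repeated addition: build up to 4G.
2G: tangent at (42, 17): λ = (3·42² + 4)/(2·17) ≡ 45/34. 34⁻¹ ≡ 33 (mod 59) since 34·33 = 1122 ≡ 1, so λ ≡ 45·33 ≡ 10.
  x = λ² - 42 - 42 = 100 - 84 ≡ 16; y = λ·(42 - 16) - 17 ≡ 7. → (16, 7)
3G: (16, 7) + (42, 17). λ = (17 - 7)/(42 - 16) ≡ 10/26 mod 59. 26⁻¹ ≡ 25 (mod 59), so λ ≡ 14.
  x = λ² - 16 - 42 = 196 - 58 ≡ 20; y = λ·(16 - 20) - 7 ≡ 55. → (20, 55)
4G: (20, 55) + (42, 17). λ = (17 - 55)/(42 - 20) ≡ 21/22 mod 59. 22⁻¹ ≡ 51 (mod 59), so λ ≡ 9.
  x = λ² - 20 - 42 = 81 - 62 ≡ 19; y = λ·(20 - 19) - 55 ≡ 13. → (19, 13)

(19, 13)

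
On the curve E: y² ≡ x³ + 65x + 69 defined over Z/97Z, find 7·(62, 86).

Write Q = (62, 86).
Repeated addition: build up to 7Q.
2Q: tangent at (62, 86): λ = (3·62² + 65)/(2·86) ≡ 54/75. 75⁻¹ ≡ 22 (mod 97) since 75·22 = 1650 ≡ 1, so λ ≡ 54·22 ≡ 24.
  x = λ² - 62 - 62 = 576 - 124 ≡ 64; y = λ·(62 - 64) - 86 ≡ 60. → (64, 60)
3Q: (64, 60) + (62, 86). λ = (86 - 60)/(62 - 64) ≡ 26/95 mod 97. 95⁻¹ ≡ 48 (mod 97) since 95·48 = 4560 ≡ 1, so λ ≡ 84.
  x = λ² - 64 - 62 = 7056 - 126 ≡ 43; y = λ·(64 - 43) - 60 ≡ 55. → (43, 55)
4Q: (43, 55) + (62, 86). λ = (86 - 55)/(62 - 43) ≡ 31/19 mod 97. 19⁻¹ ≡ 46 (mod 97), so λ ≡ 68.
  x = λ² - 43 - 62 = 4624 - 105 ≡ 57; y = λ·(43 - 57) - 55 ≡ 60. → (57, 60)
5Q: (57, 60) + (62, 86). λ = (86 - 60)/(62 - 57) ≡ 26/5 mod 97. 5⁻¹ ≡ 39 (mod 97) since 5·39 = 195 ≡ 1, so λ ≡ 44.
  x = λ² - 57 - 62 = 1936 - 119 ≡ 71; y = λ·(57 - 71) - 60 ≡ 3. → (71, 3)
6Q: (71, 3) + (62, 86). λ = (86 - 3)/(62 - 71) ≡ 83/88 mod 97. 88⁻¹ ≡ 43 (mod 97) since 88·43 = 3784 ≡ 1, so λ ≡ 77.
  x = λ² - 71 - 62 = 5929 - 133 ≡ 73; y = λ·(71 - 73) - 3 ≡ 37. → (73, 37)
7Q: (73, 37) + (62, 86). λ = (86 - 37)/(62 - 73) ≡ 49/86 mod 97. 86⁻¹ ≡ 44 (mod 97), so λ ≡ 22.
  x = λ² - 73 - 62 = 484 - 135 ≡ 58; y = λ·(73 - 58) - 37 ≡ 2. → (58, 2)

(58, 2)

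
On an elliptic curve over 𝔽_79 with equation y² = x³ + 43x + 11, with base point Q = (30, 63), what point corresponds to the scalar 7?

(46, 41)

Repeated addition: build up to 7Q.
2Q: tangent at (30, 63): λ = (3·30² + 43)/(2·63) ≡ 57/47. 47⁻¹ ≡ 37 (mod 79) since 47·37 = 1739 ≡ 1, so λ ≡ 57·37 ≡ 55.
  x = λ² - 30 - 30 = 3025 - 60 ≡ 42; y = λ·(30 - 42) - 63 ≡ 67. → (42, 67)
3Q: (42, 67) + (30, 63). λ = (63 - 67)/(30 - 42) ≡ 75/67 mod 79. 67⁻¹ ≡ 46 (mod 79), so λ ≡ 53.
  x = λ² - 42 - 30 = 2809 - 72 ≡ 51; y = λ·(42 - 51) - 67 ≡ 9. → (51, 9)
4Q: (51, 9) + (30, 63). λ = (63 - 9)/(30 - 51) ≡ 54/58 mod 79. 58⁻¹ ≡ 15 (mod 79), so λ ≡ 20.
  x = λ² - 51 - 30 = 400 - 81 ≡ 3; y = λ·(51 - 3) - 9 ≡ 3. → (3, 3)
5Q: (3, 3) + (30, 63). λ = (63 - 3)/(30 - 3) ≡ 60/27 mod 79. 27⁻¹ ≡ 41 (mod 79), so λ ≡ 11.
  x = λ² - 3 - 30 = 121 - 33 ≡ 9; y = λ·(3 - 9) - 3 ≡ 10. → (9, 10)
6Q: (9, 10) + (30, 63). λ = (63 - 10)/(30 - 9) ≡ 53/21 mod 79. 21⁻¹ ≡ 64 (mod 79) since 21·64 = 1344 ≡ 1, so λ ≡ 74.
  x = λ² - 9 - 30 = 5476 - 39 ≡ 65; y = λ·(9 - 65) - 10 ≡ 33. → (65, 33)
7Q: (65, 33) + (30, 63). λ = (63 - 33)/(30 - 65) ≡ 30/44 mod 79. 44⁻¹ ≡ 9 (mod 79), so λ ≡ 33.
  x = λ² - 65 - 30 = 1089 - 95 ≡ 46; y = λ·(65 - 46) - 33 ≡ 41. → (46, 41)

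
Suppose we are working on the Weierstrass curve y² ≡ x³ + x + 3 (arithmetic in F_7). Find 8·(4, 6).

Write Q = (4, 6).
Repeated addition: build up to 8Q.
2Q: tangent at (4, 6): λ = (3·4² + 1)/(2·6) ≡ 0/5. 5⁻¹ ≡ 3 (mod 7) since 5·3 = 15 ≡ 1, so λ ≡ 0·3 ≡ 0.
  x = λ² - 4 - 4 = 0 - 8 ≡ 6; y = λ·(4 - 6) - 6 ≡ 1. → (6, 1)
3Q: (6, 1) + (4, 6). λ = (6 - 1)/(4 - 6) ≡ 5/5 mod 7. 5⁻¹ ≡ 3 (mod 7), so λ ≡ 1.
  x = λ² - 6 - 4 = 1 - 10 ≡ 5; y = λ·(6 - 5) - 1 ≡ 0. → (5, 0)
4Q: (5, 0) + (4, 6). λ = (6 - 0)/(4 - 5) ≡ 6/6 mod 7. 6⁻¹ ≡ 6 (mod 7), so λ ≡ 1.
  x = λ² - 5 - 4 = 1 - 9 ≡ 6; y = λ·(5 - 6) - 0 ≡ 6. → (6, 6)
5Q: (6, 6) + (4, 6). λ = (6 - 6)/(4 - 6) ≡ 0/5 mod 7. 5⁻¹ ≡ 3 (mod 7), so λ ≡ 0.
  x = λ² - 6 - 4 = 0 - 10 ≡ 4; y = λ·(6 - 4) - 6 ≡ 1. → (4, 1)
6Q: (4, 1) + (4, 6): same x and y₁ ≡ -y₂, so the sum is the point at infinity.
7Q: the point at infinity + (4, 6) = (4, 6) (identity).
8Q: tangent at (4, 6): λ = (3·4² + 1)/(2·6) ≡ 0/5. 5⁻¹ ≡ 3 (mod 7), so λ ≡ 0·3 ≡ 0.
  x = λ² - 4 - 4 = 0 - 8 ≡ 6; y = λ·(4 - 6) - 6 ≡ 1. → (6, 1)

(6, 1)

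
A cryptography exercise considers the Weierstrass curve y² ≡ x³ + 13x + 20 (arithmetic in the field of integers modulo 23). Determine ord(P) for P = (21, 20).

2P: tangent at (21, 20): λ = (3·21² + 13)/(2·20) ≡ 2/17. 17⁻¹ ≡ 19 (mod 23), so λ ≡ 2·19 ≡ 15.
  x = λ² - 21 - 21 = 225 - 42 ≡ 22; y = λ·(21 - 22) - 20 ≡ 11. → (22, 11)
3P: (22, 11) + (21, 20). λ = (20 - 11)/(21 - 22) ≡ 9/22 mod 23. 22⁻¹ ≡ 22 (mod 23), so λ ≡ 14.
  x = λ² - 22 - 21 = 196 - 43 ≡ 15; y = λ·(22 - 15) - 11 ≡ 18. → (15, 18)
4P: (15, 18) + (21, 20). λ = (20 - 18)/(21 - 15) ≡ 2/6 mod 23. 6⁻¹ ≡ 4 (mod 23), so λ ≡ 8.
  x = λ² - 15 - 21 = 64 - 36 ≡ 5; y = λ·(15 - 5) - 18 ≡ 16. → (5, 16)
5P: (5, 16) + (21, 20). λ = (20 - 16)/(21 - 5) ≡ 4/16 mod 23. 16⁻¹ ≡ 13 (mod 23), so λ ≡ 6.
  x = λ² - 5 - 21 = 36 - 26 ≡ 10; y = λ·(5 - 10) - 16 ≡ 0. → (10, 0)
6P: (10, 0) + (21, 20). λ = (20 - 0)/(21 - 10) ≡ 20/11 mod 23. 11⁻¹ ≡ 21 (mod 23) since 11·21 = 231 ≡ 1, so λ ≡ 6.
  x = λ² - 10 - 21 = 36 - 31 ≡ 5; y = λ·(10 - 5) - 0 ≡ 7. → (5, 7)
7P: (5, 7) + (21, 20). λ = (20 - 7)/(21 - 5) ≡ 13/16 mod 23. 16⁻¹ ≡ 13 (mod 23) since 16·13 = 208 ≡ 1, so λ ≡ 8.
  x = λ² - 5 - 21 = 64 - 26 ≡ 15; y = λ·(5 - 15) - 7 ≡ 5. → (15, 5)
8P: (15, 5) + (21, 20). λ = (20 - 5)/(21 - 15) ≡ 15/6 mod 23. 6⁻¹ ≡ 4 (mod 23), so λ ≡ 14.
  x = λ² - 15 - 21 = 196 - 36 ≡ 22; y = λ·(15 - 22) - 5 ≡ 12. → (22, 12)
9P: (22, 12) + (21, 20). λ = (20 - 12)/(21 - 22) ≡ 8/22 mod 23. 22⁻¹ ≡ 22 (mod 23), so λ ≡ 15.
  x = λ² - 22 - 21 = 225 - 43 ≡ 21; y = λ·(22 - 21) - 12 ≡ 3. → (21, 3)
10P: (21, 3) + (21, 20): same x and y₁ ≡ -y₂, so the sum is the point at infinity.
10P = the point at infinity, so the order is 10.

10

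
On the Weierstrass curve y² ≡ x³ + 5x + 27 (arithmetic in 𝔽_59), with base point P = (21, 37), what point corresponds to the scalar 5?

(21, 22)

Repeated addition: build up to 5P.
2P: tangent at (21, 37): λ = (3·21² + 5)/(2·37) ≡ 30/15. 15⁻¹ ≡ 4 (mod 59), so λ ≡ 30·4 ≡ 2.
  x = λ² - 21 - 21 = 4 - 42 ≡ 21; y = λ·(21 - 21) - 37 ≡ 22. → (21, 22)
3P: (21, 22) + (21, 37): same x and y₁ ≡ -y₂, so the sum is ∞.
4P: ∞ + (21, 37) = (21, 37) (identity).
5P: tangent at (21, 37): λ = (3·21² + 5)/(2·37) ≡ 30/15. 15⁻¹ ≡ 4 (mod 59), so λ ≡ 30·4 ≡ 2.
  x = λ² - 21 - 21 = 4 - 42 ≡ 21; y = λ·(21 - 21) - 37 ≡ 22. → (21, 22)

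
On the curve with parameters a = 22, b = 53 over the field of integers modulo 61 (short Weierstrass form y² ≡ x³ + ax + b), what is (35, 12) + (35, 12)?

(53, 6)

tangent at (35, 12): λ = (3·35² + 22)/(2·12) ≡ 37/24. 24⁻¹ ≡ 28 (mod 61) since 24·28 = 672 ≡ 1, so λ ≡ 37·28 ≡ 60.
  x = λ² - 35 - 35 = 3600 - 70 ≡ 53; y = λ·(35 - 53) - 12 ≡ 6. → (53, 6)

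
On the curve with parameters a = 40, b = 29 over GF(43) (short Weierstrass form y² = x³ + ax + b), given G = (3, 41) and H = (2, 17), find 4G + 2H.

O

First 4G:
Double-and-add on 4 = (100)₂. Start with G = (3, 41) for the leading 1-bit.
double: tangent at (3, 41): λ = (3·3² + 40)/(2·41) ≡ 24/39. 39⁻¹ ≡ 32 (mod 43), so λ ≡ 24·32 ≡ 37.
  x = λ² - 3 - 3 = 1369 - 6 ≡ 30; y = λ·(3 - 30) - 41 ≡ 35. → (30, 35)
double: tangent at (30, 35): λ = (3·30² + 40)/(2·35) ≡ 31/27. 27⁻¹ ≡ 8 (mod 43), so λ ≡ 31·8 ≡ 33.
  x = λ² - 30 - 30 = 1089 - 60 ≡ 40; y = λ·(30 - 40) - 35 ≡ 22. → (40, 22)
4G = (40, 22).
Next 2H:
Repeated addition: build up to 2H.
2H: tangent at (2, 17): λ = (3·2² + 40)/(2·17) ≡ 9/34. 34⁻¹ ≡ 19 (mod 43), so λ ≡ 9·19 ≡ 42.
  x = λ² - 2 - 2 = 1764 - 4 ≡ 40; y = λ·(2 - 40) - 17 ≡ 21. → (40, 21)
2H = (40, 21).
Finally 4G + 2H:
(40, 22) + (40, 21): same x and y₁ ≡ -y₂, so the sum is 𝒪.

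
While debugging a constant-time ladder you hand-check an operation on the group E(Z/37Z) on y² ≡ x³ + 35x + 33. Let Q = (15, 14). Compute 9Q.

(15, 14)

Repeated addition: build up to 9Q.
2Q: tangent at (15, 14): λ = (3·15² + 35)/(2·14) ≡ 7/28. 28⁻¹ ≡ 4 (mod 37), so λ ≡ 7·4 ≡ 28.
  x = λ² - 15 - 15 = 784 - 30 ≡ 14; y = λ·(15 - 14) - 14 ≡ 14. → (14, 14)
3Q: (14, 14) + (15, 14). λ = (14 - 14)/(15 - 14) ≡ 0/1 mod 37. 1⁻¹ ≡ 1 (mod 37) since 1·1 = 1 ≡ 1, so λ ≡ 0.
  x = λ² - 14 - 15 = 0 - 29 ≡ 8; y = λ·(14 - 8) - 14 ≡ 23. → (8, 23)
4Q: (8, 23) + (15, 14). λ = (14 - 23)/(15 - 8) ≡ 28/7 mod 37. 7⁻¹ ≡ 16 (mod 37) since 7·16 = 112 ≡ 1, so λ ≡ 4.
  x = λ² - 8 - 15 = 16 - 23 ≡ 30; y = λ·(8 - 30) - 23 ≡ 0. → (30, 0)
5Q: (30, 0) + (15, 14). λ = (14 - 0)/(15 - 30) ≡ 14/22 mod 37. 22⁻¹ ≡ 32 (mod 37) since 22·32 = 704 ≡ 1, so λ ≡ 4.
  x = λ² - 30 - 15 = 16 - 45 ≡ 8; y = λ·(30 - 8) - 0 ≡ 14. → (8, 14)
6Q: (8, 14) + (15, 14). λ = (14 - 14)/(15 - 8) ≡ 0/7 mod 37. 7⁻¹ ≡ 16 (mod 37), so λ ≡ 0.
  x = λ² - 8 - 15 = 0 - 23 ≡ 14; y = λ·(8 - 14) - 14 ≡ 23. → (14, 23)
7Q: (14, 23) + (15, 14). λ = (14 - 23)/(15 - 14) ≡ 28/1 mod 37. 1⁻¹ ≡ 1 (mod 37) since 1·1 = 1 ≡ 1, so λ ≡ 28.
  x = λ² - 14 - 15 = 784 - 29 ≡ 15; y = λ·(14 - 15) - 23 ≡ 23. → (15, 23)
8Q: (15, 23) + (15, 14): same x and y₁ ≡ -y₂, so the sum is the point at infinity.
9Q: the point at infinity + (15, 14) = (15, 14) (identity).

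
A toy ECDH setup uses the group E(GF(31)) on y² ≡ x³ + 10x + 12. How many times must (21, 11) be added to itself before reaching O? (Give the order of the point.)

7

2P: tangent at (21, 11): λ = (3·21² + 10)/(2·11) ≡ 0/22. 22⁻¹ ≡ 24 (mod 31) since 22·24 = 528 ≡ 1, so λ ≡ 0·24 ≡ 0.
  x = λ² - 21 - 21 = 0 - 42 ≡ 20; y = λ·(21 - 20) - 11 ≡ 20. → (20, 20)
3P: (20, 20) + (21, 11). λ = (11 - 20)/(21 - 20) ≡ 22/1 mod 31. 1⁻¹ ≡ 1 (mod 31) since 1·1 = 1 ≡ 1, so λ ≡ 22.
  x = λ² - 20 - 21 = 484 - 41 ≡ 9; y = λ·(20 - 9) - 20 ≡ 5. → (9, 5)
4P: (9, 5) + (21, 11). λ = (11 - 5)/(21 - 9) ≡ 6/12 mod 31. 12⁻¹ ≡ 13 (mod 31) since 12·13 = 156 ≡ 1, so λ ≡ 16.
  x = λ² - 9 - 21 = 256 - 30 ≡ 9; y = λ·(9 - 9) - 5 ≡ 26. → (9, 26)
5P: (9, 26) + (21, 11). λ = (11 - 26)/(21 - 9) ≡ 16/12 mod 31. 12⁻¹ ≡ 13 (mod 31) since 12·13 = 156 ≡ 1, so λ ≡ 22.
  x = λ² - 9 - 21 = 484 - 30 ≡ 20; y = λ·(9 - 20) - 26 ≡ 11. → (20, 11)
6P: (20, 11) + (21, 11). λ = (11 - 11)/(21 - 20) ≡ 0/1 mod 31. 1⁻¹ ≡ 1 (mod 31), so λ ≡ 0.
  x = λ² - 20 - 21 = 0 - 41 ≡ 21; y = λ·(20 - 21) - 11 ≡ 20. → (21, 20)
7P: (21, 20) + (21, 11): same x and y₁ ≡ -y₂, so the sum is O.
7P = O, so the order is 7.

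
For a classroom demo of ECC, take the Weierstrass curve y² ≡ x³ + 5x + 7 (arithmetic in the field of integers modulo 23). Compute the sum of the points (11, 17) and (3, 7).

(12, 22)

(11, 17) + (3, 7). λ = (7 - 17)/(3 - 11) ≡ 13/15 mod 23. 15⁻¹ ≡ 20 (mod 23) since 15·20 = 300 ≡ 1, so λ ≡ 7.
  x = λ² - 11 - 3 = 49 - 14 ≡ 12; y = λ·(11 - 12) - 17 ≡ 22. → (12, 22)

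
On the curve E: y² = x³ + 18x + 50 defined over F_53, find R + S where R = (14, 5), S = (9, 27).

(14, 5) + (9, 27). λ = (27 - 5)/(9 - 14) ≡ 22/48 mod 53. 48⁻¹ ≡ 21 (mod 53) since 48·21 = 1008 ≡ 1, so λ ≡ 38.
  x = λ² - 14 - 9 = 1444 - 23 ≡ 43; y = λ·(14 - 43) - 5 ≡ 6. → (43, 6)

(43, 6)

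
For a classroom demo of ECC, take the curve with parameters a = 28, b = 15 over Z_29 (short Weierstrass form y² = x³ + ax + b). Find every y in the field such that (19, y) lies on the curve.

x³ + 28x + 15 = 7406 ≡ 11 (mod 29).
11 is a non-residue mod 29; no y exists.

none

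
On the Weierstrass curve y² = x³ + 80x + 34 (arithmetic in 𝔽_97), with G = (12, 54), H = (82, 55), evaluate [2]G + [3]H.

First 2G:
Repeated addition: build up to 2G.
2G: tangent at (12, 54): λ = (3·12² + 80)/(2·54) ≡ 27/11. 11⁻¹ ≡ 53 (mod 97) since 11·53 = 583 ≡ 1, so λ ≡ 27·53 ≡ 73.
  x = λ² - 12 - 12 = 5329 - 24 ≡ 67; y = λ·(12 - 67) - 54 ≡ 5. → (67, 5)
2G = (67, 5).
Next 3H:
Repeated addition: build up to 3H.
2H: tangent at (82, 55): λ = (3·82² + 80)/(2·55) ≡ 76/13. 13⁻¹ ≡ 15 (mod 97), so λ ≡ 76·15 ≡ 73.
  x = λ² - 82 - 82 = 5329 - 164 ≡ 24; y = λ·(82 - 24) - 55 ≡ 8. → (24, 8)
3H: (24, 8) + (82, 55). λ = (55 - 8)/(82 - 24) ≡ 47/58 mod 97. 58⁻¹ ≡ 92 (mod 97), so λ ≡ 56.
  x = λ² - 24 - 82 = 3136 - 106 ≡ 23; y = λ·(24 - 23) - 8 ≡ 48. → (23, 48)
3H = (23, 48).
Finally 2G + 3H:
(67, 5) + (23, 48). λ = (48 - 5)/(23 - 67) ≡ 43/53 mod 97. 53⁻¹ ≡ 11 (mod 97) since 53·11 = 583 ≡ 1, so λ ≡ 85.
  x = λ² - 67 - 23 = 7225 - 90 ≡ 54; y = λ·(67 - 54) - 5 ≡ 33. → (54, 33)

(54, 33)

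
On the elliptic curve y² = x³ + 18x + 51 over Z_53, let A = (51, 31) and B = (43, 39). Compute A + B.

(13, 37)

(51, 31) + (43, 39). λ = (39 - 31)/(43 - 51) ≡ 8/45 mod 53. 45⁻¹ ≡ 33 (mod 53), so λ ≡ 52.
  x = λ² - 51 - 43 = 2704 - 94 ≡ 13; y = λ·(51 - 13) - 31 ≡ 37. → (13, 37)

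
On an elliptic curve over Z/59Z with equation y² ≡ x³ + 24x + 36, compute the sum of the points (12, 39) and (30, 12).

(34, 53)

(12, 39) + (30, 12). λ = (12 - 39)/(30 - 12) ≡ 32/18 mod 59. 18⁻¹ ≡ 23 (mod 59), so λ ≡ 28.
  x = λ² - 12 - 30 = 784 - 42 ≡ 34; y = λ·(12 - 34) - 39 ≡ 53. → (34, 53)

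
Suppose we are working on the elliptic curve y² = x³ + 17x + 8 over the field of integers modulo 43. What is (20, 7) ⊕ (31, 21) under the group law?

(20, 7) + (31, 21). λ = (21 - 7)/(31 - 20) ≡ 14/11 mod 43. 11⁻¹ ≡ 4 (mod 43), so λ ≡ 13.
  x = λ² - 20 - 31 = 169 - 51 ≡ 32; y = λ·(20 - 32) - 7 ≡ 9. → (32, 9)

(32, 9)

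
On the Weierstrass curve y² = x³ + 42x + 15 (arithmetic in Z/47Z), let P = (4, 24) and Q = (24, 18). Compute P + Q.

(44, 35)

(4, 24) + (24, 18). λ = (18 - 24)/(24 - 4) ≡ 41/20 mod 47. 20⁻¹ ≡ 40 (mod 47), so λ ≡ 42.
  x = λ² - 4 - 24 = 1764 - 28 ≡ 44; y = λ·(4 - 44) - 24 ≡ 35. → (44, 35)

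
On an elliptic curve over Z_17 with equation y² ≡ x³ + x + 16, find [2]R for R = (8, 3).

tangent at (8, 3): λ = (3·8² + 1)/(2·3) ≡ 6/6. 6⁻¹ ≡ 3 (mod 17), so λ ≡ 6·3 ≡ 1.
  x = λ² - 8 - 8 = 1 - 16 ≡ 2; y = λ·(8 - 2) - 3 ≡ 3. → (2, 3)

(2, 3)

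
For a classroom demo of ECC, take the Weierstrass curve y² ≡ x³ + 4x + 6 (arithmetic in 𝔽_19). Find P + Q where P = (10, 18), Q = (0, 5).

(1, 7)

(10, 18) + (0, 5). λ = (5 - 18)/(0 - 10) ≡ 6/9 mod 19. 9⁻¹ ≡ 17 (mod 19), so λ ≡ 7.
  x = λ² - 10 - 0 = 49 - 10 ≡ 1; y = λ·(10 - 1) - 18 ≡ 7. → (1, 7)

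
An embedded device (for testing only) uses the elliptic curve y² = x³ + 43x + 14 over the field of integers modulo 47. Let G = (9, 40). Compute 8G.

Double-and-add on 8 = (1000)₂. Start with G = (9, 40) for the leading 1-bit.
double: tangent at (9, 40): λ = (3·9² + 43)/(2·40) ≡ 4/33. 33⁻¹ ≡ 10 (mod 47), so λ ≡ 4·10 ≡ 40.
  x = λ² - 9 - 9 = 1600 - 18 ≡ 31; y = λ·(9 - 31) - 40 ≡ 20. → (31, 20)
double: tangent at (31, 20): λ = (3·31² + 43)/(2·20) ≡ 12/40. 40⁻¹ ≡ 20 (mod 47) since 40·20 = 800 ≡ 1, so λ ≡ 12·20 ≡ 5.
  x = λ² - 31 - 31 = 25 - 62 ≡ 10; y = λ·(31 - 10) - 20 ≡ 38. → (10, 38)
double: tangent at (10, 38): λ = (3·10² + 43)/(2·38) ≡ 14/29. 29⁻¹ ≡ 13 (mod 47), so λ ≡ 14·13 ≡ 41.
  x = λ² - 10 - 10 = 1681 - 20 ≡ 16; y = λ·(10 - 16) - 38 ≡ 45. → (16, 45)

(16, 45)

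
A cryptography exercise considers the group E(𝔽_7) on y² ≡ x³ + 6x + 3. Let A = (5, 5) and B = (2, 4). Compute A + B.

(4, 0)

(5, 5) + (2, 4). λ = (4 - 5)/(2 - 5) ≡ 6/4 mod 7. 4⁻¹ ≡ 2 (mod 7), so λ ≡ 5.
  x = λ² - 5 - 2 = 25 - 7 ≡ 4; y = λ·(5 - 4) - 5 ≡ 0. → (4, 0)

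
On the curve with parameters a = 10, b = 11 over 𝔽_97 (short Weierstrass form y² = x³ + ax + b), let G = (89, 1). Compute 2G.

tangent at (89, 1): λ = (3·89² + 10)/(2·1) ≡ 8/2. 2⁻¹ ≡ 49 (mod 97), so λ ≡ 8·49 ≡ 4.
  x = λ² - 89 - 89 = 16 - 178 ≡ 32; y = λ·(89 - 32) - 1 ≡ 33. → (32, 33)

(32, 33)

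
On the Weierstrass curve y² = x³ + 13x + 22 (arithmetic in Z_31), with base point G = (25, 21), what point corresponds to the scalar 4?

O

Repeated addition: build up to 4G.
2G: tangent at (25, 21): λ = (3·25² + 13)/(2·21) ≡ 28/11. 11⁻¹ ≡ 17 (mod 31), so λ ≡ 28·17 ≡ 11.
  x = λ² - 25 - 25 = 121 - 50 ≡ 9; y = λ·(25 - 9) - 21 ≡ 0. → (9, 0)
3G: (9, 0) + (25, 21). λ = (21 - 0)/(25 - 9) ≡ 21/16 mod 31. 16⁻¹ ≡ 2 (mod 31), so λ ≡ 11.
  x = λ² - 9 - 25 = 121 - 34 ≡ 25; y = λ·(9 - 25) - 0 ≡ 10. → (25, 10)
4G: (25, 10) + (25, 21): same x and y₁ ≡ -y₂, so the sum is O.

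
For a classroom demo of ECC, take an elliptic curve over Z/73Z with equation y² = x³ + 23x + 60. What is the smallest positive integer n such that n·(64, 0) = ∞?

2P: (64, 0) + (64, 0): same x and y₁ ≡ -y₂, so the sum is ∞.
2P = ∞, so the order is 2.

2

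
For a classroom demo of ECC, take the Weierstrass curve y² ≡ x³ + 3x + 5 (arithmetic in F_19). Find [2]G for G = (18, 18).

(11, 18)

tangent at (18, 18): λ = (3·18² + 3)/(2·18) ≡ 6/17. 17⁻¹ ≡ 9 (mod 19), so λ ≡ 6·9 ≡ 16.
  x = λ² - 18 - 18 = 256 - 36 ≡ 11; y = λ·(18 - 11) - 18 ≡ 18. → (11, 18)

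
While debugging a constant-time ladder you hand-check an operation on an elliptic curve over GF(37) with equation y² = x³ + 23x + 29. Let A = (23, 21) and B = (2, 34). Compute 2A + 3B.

(26, 31)

First 2A:
Repeated addition: build up to 2A.
2A: tangent at (23, 21): λ = (3·23² + 23)/(2·21) ≡ 19/5. 5⁻¹ ≡ 15 (mod 37) since 5·15 = 75 ≡ 1, so λ ≡ 19·15 ≡ 26.
  x = λ² - 23 - 23 = 676 - 46 ≡ 1; y = λ·(23 - 1) - 21 ≡ 33. → (1, 33)
2A = (1, 33).
Next 3B:
Repeated addition: build up to 3B.
2B: tangent at (2, 34): λ = (3·2² + 23)/(2·34) ≡ 35/31. 31⁻¹ ≡ 6 (mod 37), so λ ≡ 35·6 ≡ 25.
  x = λ² - 2 - 2 = 625 - 4 ≡ 29; y = λ·(2 - 29) - 34 ≡ 31. → (29, 31)
3B: (29, 31) + (2, 34). λ = (34 - 31)/(2 - 29) ≡ 3/10 mod 37. 10⁻¹ ≡ 26 (mod 37) since 10·26 = 260 ≡ 1, so λ ≡ 4.
  x = λ² - 29 - 2 = 16 - 31 ≡ 22; y = λ·(29 - 22) - 31 ≡ 34. → (22, 34)
3B = (22, 34).
Finally 2A + 3B:
(1, 33) + (22, 34). λ = (34 - 33)/(22 - 1) ≡ 1/21 mod 37. 21⁻¹ ≡ 30 (mod 37), so λ ≡ 30.
  x = λ² - 1 - 22 = 900 - 23 ≡ 26; y = λ·(1 - 26) - 33 ≡ 31. → (26, 31)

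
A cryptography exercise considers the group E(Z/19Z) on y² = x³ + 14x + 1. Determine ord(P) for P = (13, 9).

9

2P: tangent at (13, 9): λ = (3·13² + 14)/(2·9) ≡ 8/18. 18⁻¹ ≡ 18 (mod 19), so λ ≡ 8·18 ≡ 11.
  x = λ² - 13 - 13 = 121 - 26 ≡ 0; y = λ·(13 - 0) - 9 ≡ 1. → (0, 1)
3P: (0, 1) + (13, 9). λ = (9 - 1)/(13 - 0) ≡ 8/13 mod 19. 13⁻¹ ≡ 3 (mod 19), so λ ≡ 5.
  x = λ² - 0 - 13 = 25 - 13 ≡ 12; y = λ·(0 - 12) - 1 ≡ 15. → (12, 15)
4P: (12, 15) + (13, 9). λ = (9 - 15)/(13 - 12) ≡ 13/1 mod 19. 1⁻¹ ≡ 1 (mod 19) since 1·1 = 1 ≡ 1, so λ ≡ 13.
  x = λ² - 12 - 13 = 169 - 25 ≡ 11; y = λ·(12 - 11) - 15 ≡ 17. → (11, 17)
5P: (11, 17) + (13, 9). λ = (9 - 17)/(13 - 11) ≡ 11/2 mod 19. 2⁻¹ ≡ 10 (mod 19), so λ ≡ 15.
  x = λ² - 11 - 13 = 225 - 24 ≡ 11; y = λ·(11 - 11) - 17 ≡ 2. → (11, 2)
6P: (11, 2) + (13, 9). λ = (9 - 2)/(13 - 11) ≡ 7/2 mod 19. 2⁻¹ ≡ 10 (mod 19), so λ ≡ 13.
  x = λ² - 11 - 13 = 169 - 24 ≡ 12; y = λ·(11 - 12) - 2 ≡ 4. → (12, 4)
7P: (12, 4) + (13, 9). λ = (9 - 4)/(13 - 12) ≡ 5/1 mod 19. 1⁻¹ ≡ 1 (mod 19), so λ ≡ 5.
  x = λ² - 12 - 13 = 25 - 25 ≡ 0; y = λ·(12 - 0) - 4 ≡ 18. → (0, 18)
8P: (0, 18) + (13, 9). λ = (9 - 18)/(13 - 0) ≡ 10/13 mod 19. 13⁻¹ ≡ 3 (mod 19), so λ ≡ 11.
  x = λ² - 0 - 13 = 121 - 13 ≡ 13; y = λ·(0 - 13) - 18 ≡ 10. → (13, 10)
9P: (13, 10) + (13, 9): same x and y₁ ≡ -y₂, so the sum is the point at infinity.
9P = the point at infinity, so the order is 9.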